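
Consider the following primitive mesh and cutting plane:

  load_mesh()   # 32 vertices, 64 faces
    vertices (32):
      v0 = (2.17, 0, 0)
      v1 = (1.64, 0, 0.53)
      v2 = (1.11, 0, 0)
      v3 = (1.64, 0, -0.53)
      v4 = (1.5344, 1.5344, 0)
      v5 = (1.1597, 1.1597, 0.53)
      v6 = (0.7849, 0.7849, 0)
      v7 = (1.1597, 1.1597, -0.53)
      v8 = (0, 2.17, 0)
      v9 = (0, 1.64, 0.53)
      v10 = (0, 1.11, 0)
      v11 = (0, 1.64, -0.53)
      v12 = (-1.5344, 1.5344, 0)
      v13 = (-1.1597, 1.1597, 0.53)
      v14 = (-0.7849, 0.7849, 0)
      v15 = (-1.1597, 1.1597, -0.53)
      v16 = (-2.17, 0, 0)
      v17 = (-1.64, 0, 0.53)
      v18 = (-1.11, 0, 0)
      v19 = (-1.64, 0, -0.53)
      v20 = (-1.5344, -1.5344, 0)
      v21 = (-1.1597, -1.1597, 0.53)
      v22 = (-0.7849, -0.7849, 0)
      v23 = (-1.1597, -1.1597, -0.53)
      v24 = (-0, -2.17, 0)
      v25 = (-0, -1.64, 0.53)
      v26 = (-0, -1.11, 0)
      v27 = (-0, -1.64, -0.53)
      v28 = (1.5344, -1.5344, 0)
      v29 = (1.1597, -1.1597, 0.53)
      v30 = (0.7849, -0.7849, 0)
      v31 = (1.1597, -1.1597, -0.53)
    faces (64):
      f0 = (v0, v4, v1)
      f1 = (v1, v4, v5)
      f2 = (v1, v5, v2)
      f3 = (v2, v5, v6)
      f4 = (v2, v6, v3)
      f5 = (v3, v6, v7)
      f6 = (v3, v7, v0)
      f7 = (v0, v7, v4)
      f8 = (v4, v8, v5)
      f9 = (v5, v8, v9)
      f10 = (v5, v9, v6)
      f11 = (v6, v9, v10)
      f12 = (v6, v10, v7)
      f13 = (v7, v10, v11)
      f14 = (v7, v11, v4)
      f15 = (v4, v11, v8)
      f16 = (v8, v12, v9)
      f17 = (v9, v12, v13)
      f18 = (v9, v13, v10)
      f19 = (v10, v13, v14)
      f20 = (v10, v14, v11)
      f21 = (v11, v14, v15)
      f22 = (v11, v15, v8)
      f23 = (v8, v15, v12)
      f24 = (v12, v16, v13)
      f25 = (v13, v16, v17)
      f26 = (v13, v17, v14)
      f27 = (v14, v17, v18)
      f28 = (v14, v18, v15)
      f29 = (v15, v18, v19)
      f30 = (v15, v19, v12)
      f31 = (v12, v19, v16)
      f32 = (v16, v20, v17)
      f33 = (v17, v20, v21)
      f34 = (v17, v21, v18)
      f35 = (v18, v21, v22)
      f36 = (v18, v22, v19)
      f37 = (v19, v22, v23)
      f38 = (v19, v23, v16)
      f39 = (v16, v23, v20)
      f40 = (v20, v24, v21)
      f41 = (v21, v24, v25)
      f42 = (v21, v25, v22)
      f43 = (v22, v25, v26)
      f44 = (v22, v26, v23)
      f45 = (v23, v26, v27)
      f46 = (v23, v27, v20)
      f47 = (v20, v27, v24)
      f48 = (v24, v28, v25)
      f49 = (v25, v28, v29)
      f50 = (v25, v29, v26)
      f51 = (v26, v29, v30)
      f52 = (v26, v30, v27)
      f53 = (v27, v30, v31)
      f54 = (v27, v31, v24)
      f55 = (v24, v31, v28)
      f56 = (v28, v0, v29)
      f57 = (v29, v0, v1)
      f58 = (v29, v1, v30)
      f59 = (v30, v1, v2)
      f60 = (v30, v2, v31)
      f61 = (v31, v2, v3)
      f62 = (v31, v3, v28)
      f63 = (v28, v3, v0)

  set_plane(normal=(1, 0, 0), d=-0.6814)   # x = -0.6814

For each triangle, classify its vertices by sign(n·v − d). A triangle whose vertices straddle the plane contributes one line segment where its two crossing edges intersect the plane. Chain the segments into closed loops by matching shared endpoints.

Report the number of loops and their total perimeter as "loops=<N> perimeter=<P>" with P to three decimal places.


Straddling triangles (16 of 64):
  (v8,v12,v9) [+-+] → (-0.6814, 1.88774, 0)–(-0.6814, 1.5931, 0.294636)  len=0.4167
  (v9,v12,v13) [+--] → (-0.6814, 1.5931, 0.294636)–(-0.6814, 1.35779, 0.53)  len=0.3328
  (v9,v13,v10) [+-+] → (-0.6814, 1.35779, 0.53)–(-0.6814, 1.1392, 0.31141)  len=0.3091
  (v10,v13,v14) [+--] → (-0.6814, 1.1392, 0.31141)–(-0.6814, 0.827769, 0)  len=0.4404
  (v10,v14,v11) [+-+] → (-0.6814, 0.827769, 0)–(-0.6814, 0.897657, -0.0698879)  len=0.0988
  (v11,v14,v15) [+--] → (-0.6814, 0.897657, -0.0698879)–(-0.6814, 1.35779, -0.53)  len=0.6507
  (v11,v15,v8) [+-+] → (-0.6814, 1.35779, -0.53)–(-0.6814, 1.57638, -0.31141)  len=0.3091
  (v8,v15,v12) [+--] → (-0.6814, 1.57638, -0.31141)–(-0.6814, 1.88774, 0)  len=0.4404
  (v20,v24,v21) [-+-] → (-0.6814, -1.88774, 0)–(-0.6814, -1.57638, 0.31141)  len=0.4404
  (v21,v24,v25) [-++] → (-0.6814, -1.57638, 0.31141)–(-0.6814, -1.35779, 0.53)  len=0.3091
  (v21,v25,v22) [-+-] → (-0.6814, -1.35779, 0.53)–(-0.6814, -0.897657, 0.0698879)  len=0.6507
  (v22,v25,v26) [-++] → (-0.6814, -0.897657, 0.0698879)–(-0.6814, -0.827769, 0)  len=0.0988
  (v22,v26,v23) [-+-] → (-0.6814, -0.827769, 0)–(-0.6814, -1.1392, -0.31141)  len=0.4404
  (v23,v26,v27) [-++] → (-0.6814, -1.1392, -0.31141)–(-0.6814, -1.35779, -0.53)  len=0.3091
  (v23,v27,v20) [-+-] → (-0.6814, -1.35779, -0.53)–(-0.6814, -1.5931, -0.294636)  len=0.3328
  (v20,v27,v24) [-++] → (-0.6814, -1.5931, -0.294636)–(-0.6814, -1.88774, 0)  len=0.4167

Chained into 2 loop(s):
  loop 1: 8 segments, perimeter = 2.9981
  loop 2: 8 segments, perimeter = 2.9981
Total perimeter = 5.996

loops=2 perimeter=5.996


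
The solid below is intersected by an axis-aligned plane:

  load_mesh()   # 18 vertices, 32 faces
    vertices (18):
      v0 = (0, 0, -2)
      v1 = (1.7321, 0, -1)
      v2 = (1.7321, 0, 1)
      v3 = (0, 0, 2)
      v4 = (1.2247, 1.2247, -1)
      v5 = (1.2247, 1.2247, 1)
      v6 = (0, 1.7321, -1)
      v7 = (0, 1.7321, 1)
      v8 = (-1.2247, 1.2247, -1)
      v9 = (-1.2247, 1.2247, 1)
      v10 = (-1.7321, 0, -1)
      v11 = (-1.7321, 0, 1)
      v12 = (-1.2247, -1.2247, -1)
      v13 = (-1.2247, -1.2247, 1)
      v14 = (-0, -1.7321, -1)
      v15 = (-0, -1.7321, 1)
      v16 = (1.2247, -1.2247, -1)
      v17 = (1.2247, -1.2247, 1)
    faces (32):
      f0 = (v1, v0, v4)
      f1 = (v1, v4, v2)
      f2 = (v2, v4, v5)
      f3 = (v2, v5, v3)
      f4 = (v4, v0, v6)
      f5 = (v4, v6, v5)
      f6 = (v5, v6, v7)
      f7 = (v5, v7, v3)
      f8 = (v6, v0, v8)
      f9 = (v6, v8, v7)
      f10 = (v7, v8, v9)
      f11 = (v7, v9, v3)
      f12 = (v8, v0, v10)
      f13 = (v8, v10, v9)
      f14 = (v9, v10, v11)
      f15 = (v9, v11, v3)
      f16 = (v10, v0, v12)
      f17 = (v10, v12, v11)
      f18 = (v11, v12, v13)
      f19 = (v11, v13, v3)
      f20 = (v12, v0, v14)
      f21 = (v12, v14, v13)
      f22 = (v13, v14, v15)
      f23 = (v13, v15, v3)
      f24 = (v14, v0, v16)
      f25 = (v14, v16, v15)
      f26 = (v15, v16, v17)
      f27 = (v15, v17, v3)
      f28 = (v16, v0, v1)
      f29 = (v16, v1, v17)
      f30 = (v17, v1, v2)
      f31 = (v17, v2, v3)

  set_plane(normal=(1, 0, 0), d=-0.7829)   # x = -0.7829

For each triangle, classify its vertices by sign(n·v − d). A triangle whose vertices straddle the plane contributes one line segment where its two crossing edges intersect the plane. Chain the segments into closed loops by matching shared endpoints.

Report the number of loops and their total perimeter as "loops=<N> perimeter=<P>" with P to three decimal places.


loops=1 perimeter=10.106

Straddling triangles (12 of 32):
  (v6,v0,v8) [++-] → (-0.7829, 0.7829, -1.36074)–(-0.7829, 1.40774, -1)  len=0.7215
  (v6,v8,v7) [+-+] → (-0.7829, 1.40774, -1)–(-0.7829, 1.40774, -0.278517)  len=0.7215
  (v7,v8,v9) [+--] → (-0.7829, 1.40774, -0.278517)–(-0.7829, 1.40774, 1)  len=1.2785
  (v7,v9,v3) [+-+] → (-0.7829, 1.40774, 1)–(-0.7829, 0.7829, 1.36074)  len=0.7215
  (v8,v0,v10) [-+-] → (-0.7829, 0.7829, -1.36074)–(-0.7829, 0, -1.54801)  len=0.8050
  (v9,v11,v3) [--+] → (-0.7829, 0, 1.54801)–(-0.7829, 0.7829, 1.36074)  len=0.8050
  (v10,v0,v12) [-+-] → (-0.7829, 0, -1.54801)–(-0.7829, -0.7829, -1.36074)  len=0.8050
  (v11,v13,v3) [--+] → (-0.7829, -0.7829, 1.36074)–(-0.7829, 0, 1.54801)  len=0.8050
  (v12,v0,v14) [-++] → (-0.7829, -0.7829, -1.36074)–(-0.7829, -1.40774, -1)  len=0.7215
  (v12,v14,v13) [-+-] → (-0.7829, -1.40774, -1)–(-0.7829, -1.40774, 0.278517)  len=1.2785
  (v13,v14,v15) [-++] → (-0.7829, -1.40774, 0.278517)–(-0.7829, -1.40774, 1)  len=0.7215
  (v13,v15,v3) [-++] → (-0.7829, -1.40774, 1)–(-0.7829, -0.7829, 1.36074)  len=0.7215

Chained into 1 loop(s):
  loop 1: 12 segments, perimeter = 10.1059
Total perimeter = 10.106


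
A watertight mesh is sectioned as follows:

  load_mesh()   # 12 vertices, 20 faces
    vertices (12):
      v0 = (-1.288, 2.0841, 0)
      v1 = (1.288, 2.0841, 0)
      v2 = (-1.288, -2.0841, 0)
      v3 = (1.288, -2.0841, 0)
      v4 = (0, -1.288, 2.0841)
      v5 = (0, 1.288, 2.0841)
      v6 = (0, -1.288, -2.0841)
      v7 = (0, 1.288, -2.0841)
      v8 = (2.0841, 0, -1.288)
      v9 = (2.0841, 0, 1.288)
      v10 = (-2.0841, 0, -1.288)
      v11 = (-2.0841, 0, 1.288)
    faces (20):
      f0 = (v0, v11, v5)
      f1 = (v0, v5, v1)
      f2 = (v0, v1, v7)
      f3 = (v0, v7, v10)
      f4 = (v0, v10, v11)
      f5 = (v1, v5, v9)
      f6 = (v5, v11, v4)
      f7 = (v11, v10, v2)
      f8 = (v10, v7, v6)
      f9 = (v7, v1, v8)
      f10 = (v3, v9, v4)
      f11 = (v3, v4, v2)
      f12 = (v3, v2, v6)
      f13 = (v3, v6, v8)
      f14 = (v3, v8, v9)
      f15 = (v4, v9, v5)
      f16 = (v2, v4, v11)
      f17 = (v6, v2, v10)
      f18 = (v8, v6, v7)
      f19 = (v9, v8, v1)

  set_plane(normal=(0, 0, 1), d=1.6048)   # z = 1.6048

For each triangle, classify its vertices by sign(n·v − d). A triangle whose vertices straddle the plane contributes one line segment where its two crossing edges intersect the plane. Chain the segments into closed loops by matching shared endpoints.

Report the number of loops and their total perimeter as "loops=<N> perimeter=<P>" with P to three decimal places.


loops=1 perimeter=8.657

Straddling triangles (8 of 20):
  (v0,v11,v5) [--+] → (-1.25475, 0.512547, 1.6048)–(-0.296213, 1.47109, 1.6048)  len=1.3556
  (v0,v5,v1) [-+-] → (-0.296213, 1.47109, 1.6048)–(0.296213, 1.47109, 1.6048)  len=0.5924
  (v1,v5,v9) [-+-] → (0.296213, 1.47109, 1.6048)–(1.25475, 0.512547, 1.6048)  len=1.3556
  (v5,v11,v4) [+-+] → (-1.25475, 0.512547, 1.6048)–(-1.25475, -0.512547, 1.6048)  len=1.0251
  (v3,v9,v4) [--+] → (1.25475, -0.512547, 1.6048)–(0.296213, -1.47109, 1.6048)  len=1.3556
  (v3,v4,v2) [-+-] → (0.296213, -1.47109, 1.6048)–(-0.296213, -1.47109, 1.6048)  len=0.5924
  (v4,v9,v5) [+-+] → (1.25475, -0.512547, 1.6048)–(1.25475, 0.512547, 1.6048)  len=1.0251
  (v2,v4,v11) [-+-] → (-0.296213, -1.47109, 1.6048)–(-1.25475, -0.512547, 1.6048)  len=1.3556

Chained into 1 loop(s):
  loop 1: 8 segments, perimeter = 8.6574
Total perimeter = 8.657


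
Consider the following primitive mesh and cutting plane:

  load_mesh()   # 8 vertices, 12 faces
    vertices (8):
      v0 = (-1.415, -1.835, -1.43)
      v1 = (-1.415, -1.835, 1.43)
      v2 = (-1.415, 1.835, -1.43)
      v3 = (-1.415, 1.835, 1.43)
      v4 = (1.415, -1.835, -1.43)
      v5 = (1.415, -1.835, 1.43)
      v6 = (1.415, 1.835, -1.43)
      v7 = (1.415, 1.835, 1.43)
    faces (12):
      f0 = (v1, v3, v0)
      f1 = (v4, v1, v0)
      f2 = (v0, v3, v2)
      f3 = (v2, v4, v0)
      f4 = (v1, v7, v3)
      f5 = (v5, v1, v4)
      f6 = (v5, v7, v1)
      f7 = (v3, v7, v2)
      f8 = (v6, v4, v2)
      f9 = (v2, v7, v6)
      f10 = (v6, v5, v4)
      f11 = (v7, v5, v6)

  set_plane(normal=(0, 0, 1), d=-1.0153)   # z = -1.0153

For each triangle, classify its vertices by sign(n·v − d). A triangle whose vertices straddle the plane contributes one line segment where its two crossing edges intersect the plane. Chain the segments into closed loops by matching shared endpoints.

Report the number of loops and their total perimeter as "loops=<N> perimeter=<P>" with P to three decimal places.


Straddling triangles (8 of 12):
  (v1,v3,v0) [++-] → (-1.415, -1.30285, -1.0153)–(-1.415, -1.835, -1.0153)  len=0.5321
  (v4,v1,v0) [-+-] → (1.00465, -1.835, -1.0153)–(-1.415, -1.835, -1.0153)  len=2.4197
  (v0,v3,v2) [-+-] → (-1.415, -1.30285, -1.0153)–(-1.415, 1.835, -1.0153)  len=3.1379
  (v5,v1,v4) [++-] → (1.00465, -1.835, -1.0153)–(1.415, -1.835, -1.0153)  len=0.4103
  (v3,v7,v2) [++-] → (-1.00465, 1.835, -1.0153)–(-1.415, 1.835, -1.0153)  len=0.4103
  (v2,v7,v6) [-+-] → (-1.00465, 1.835, -1.0153)–(1.415, 1.835, -1.0153)  len=2.4197
  (v6,v5,v4) [-+-] → (1.415, 1.30285, -1.0153)–(1.415, -1.835, -1.0153)  len=3.1379
  (v7,v5,v6) [++-] → (1.415, 1.30285, -1.0153)–(1.415, 1.835, -1.0153)  len=0.5321

Chained into 1 loop(s):
  loop 1: 8 segments, perimeter = 13.0000
Total perimeter = 13.000

loops=1 perimeter=13.000


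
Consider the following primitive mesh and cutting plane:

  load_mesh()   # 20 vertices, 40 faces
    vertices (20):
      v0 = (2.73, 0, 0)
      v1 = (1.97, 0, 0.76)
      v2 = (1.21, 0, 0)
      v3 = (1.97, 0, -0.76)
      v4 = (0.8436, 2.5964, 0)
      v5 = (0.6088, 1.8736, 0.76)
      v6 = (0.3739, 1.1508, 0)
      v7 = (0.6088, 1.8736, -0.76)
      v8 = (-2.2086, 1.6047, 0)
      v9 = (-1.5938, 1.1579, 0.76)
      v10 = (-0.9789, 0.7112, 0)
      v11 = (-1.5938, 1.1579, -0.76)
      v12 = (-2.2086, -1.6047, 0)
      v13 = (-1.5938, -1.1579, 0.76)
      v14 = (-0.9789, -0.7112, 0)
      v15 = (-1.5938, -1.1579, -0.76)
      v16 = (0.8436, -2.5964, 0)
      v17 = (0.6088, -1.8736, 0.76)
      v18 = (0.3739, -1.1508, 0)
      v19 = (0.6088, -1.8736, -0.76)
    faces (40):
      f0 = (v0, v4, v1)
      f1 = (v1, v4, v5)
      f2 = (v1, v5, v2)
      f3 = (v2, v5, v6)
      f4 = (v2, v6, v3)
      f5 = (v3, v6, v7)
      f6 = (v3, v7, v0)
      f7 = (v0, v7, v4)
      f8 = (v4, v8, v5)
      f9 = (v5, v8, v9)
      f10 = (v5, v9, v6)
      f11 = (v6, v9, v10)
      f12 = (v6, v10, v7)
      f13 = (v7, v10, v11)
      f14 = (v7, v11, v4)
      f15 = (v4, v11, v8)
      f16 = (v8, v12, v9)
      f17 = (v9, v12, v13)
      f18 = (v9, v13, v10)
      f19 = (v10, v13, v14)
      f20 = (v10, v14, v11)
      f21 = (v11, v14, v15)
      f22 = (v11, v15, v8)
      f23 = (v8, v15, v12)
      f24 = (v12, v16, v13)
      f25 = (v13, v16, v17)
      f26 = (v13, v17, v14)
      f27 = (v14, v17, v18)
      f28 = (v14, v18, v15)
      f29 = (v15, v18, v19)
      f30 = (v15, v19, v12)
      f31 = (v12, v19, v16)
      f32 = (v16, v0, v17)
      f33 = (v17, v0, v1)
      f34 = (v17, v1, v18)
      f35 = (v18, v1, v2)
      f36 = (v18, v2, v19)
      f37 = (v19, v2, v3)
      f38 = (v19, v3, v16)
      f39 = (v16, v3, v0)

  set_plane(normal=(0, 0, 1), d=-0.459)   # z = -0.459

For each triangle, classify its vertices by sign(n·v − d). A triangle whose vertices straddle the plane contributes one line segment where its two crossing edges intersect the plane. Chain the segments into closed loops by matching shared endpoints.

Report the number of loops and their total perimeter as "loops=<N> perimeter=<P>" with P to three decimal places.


loops=2 perimeter=23.159

Straddling triangles (20 of 40):
  (v2,v6,v3) [++-] → (1.33786, 0.455777, -0.459)–(1.669, 0, -0.459)  len=0.5634
  (v3,v6,v7) [-+-] → (1.33786, 0.455777, -0.459)–(0.515767, 1.58733, -0.459)  len=1.3987
  (v3,v7,v0) [--+] → (1.44891, 1.13156, -0.459)–(2.271, 0, -0.459)  len=1.3987
  (v0,v7,v4) [+-+] → (1.44891, 1.13156, -0.459)–(0.701793, 2.15987, -0.459)  len=1.2711
  (v6,v10,v7) [++-] → (-0.0200128, 1.41323, -0.459)–(0.515767, 1.58733, -0.459)  len=0.5634
  (v7,v10,v11) [-+-] → (-0.0200128, 1.41323, -0.459)–(-1.35027, 0.980983, -0.459)  len=1.3987
  (v7,v11,v4) [--+] → (-0.628461, 1.72762, -0.459)–(0.701793, 2.15987, -0.459)  len=1.3987
  (v4,v11,v8) [+-+] → (-0.628461, 1.72762, -0.459)–(-1.83729, 1.33486, -0.459)  len=1.2710
  (v10,v14,v11) [++-] → (-1.35027, 0.417638, -0.459)–(-1.35027, 0.980983, -0.459)  len=0.5633
  (v11,v14,v15) [-+-] → (-1.35027, 0.417638, -0.459)–(-1.35027, -0.980983, -0.459)  len=1.3986
  (v11,v15,v8) [--+] → (-1.83729, -0.063765, -0.459)–(-1.83729, 1.33486, -0.459)  len=1.3986
  (v8,v15,v12) [+-+] → (-1.83729, -0.063765, -0.459)–(-1.83729, -1.33486, -0.459)  len=1.2711
  (v14,v18,v15) [++-] → (-0.814487, -1.15509, -0.459)–(-1.35027, -0.980983, -0.459)  len=0.5634
  (v15,v18,v19) [-+-] → (-0.814487, -1.15509, -0.459)–(0.515767, -1.58733, -0.459)  len=1.3987
  (v15,v19,v12) [--+] → (-0.507039, -1.7671, -0.459)–(-1.83729, -1.33486, -0.459)  len=1.3987
  (v12,v19,v16) [+-+] → (-0.507039, -1.7671, -0.459)–(0.701793, -2.15987, -0.459)  len=1.2710
  (v18,v2,v19) [++-] → (0.846907, -1.13156, -0.459)–(0.515767, -1.58733, -0.459)  len=0.5634
  (v19,v2,v3) [-+-] → (0.846907, -1.13156, -0.459)–(1.669, 0, -0.459)  len=1.3987
  (v19,v3,v16) [--+] → (1.52389, -1.02831, -0.459)–(0.701793, -2.15987, -0.459)  len=1.3987
  (v16,v3,v0) [+-+] → (1.52389, -1.02831, -0.459)–(2.271, 0, -0.459)  len=1.2711

Chained into 2 loop(s):
  loop 1: 10 segments, perimeter = 9.8102
  loop 2: 10 segments, perimeter = 13.3487
Total perimeter = 23.159


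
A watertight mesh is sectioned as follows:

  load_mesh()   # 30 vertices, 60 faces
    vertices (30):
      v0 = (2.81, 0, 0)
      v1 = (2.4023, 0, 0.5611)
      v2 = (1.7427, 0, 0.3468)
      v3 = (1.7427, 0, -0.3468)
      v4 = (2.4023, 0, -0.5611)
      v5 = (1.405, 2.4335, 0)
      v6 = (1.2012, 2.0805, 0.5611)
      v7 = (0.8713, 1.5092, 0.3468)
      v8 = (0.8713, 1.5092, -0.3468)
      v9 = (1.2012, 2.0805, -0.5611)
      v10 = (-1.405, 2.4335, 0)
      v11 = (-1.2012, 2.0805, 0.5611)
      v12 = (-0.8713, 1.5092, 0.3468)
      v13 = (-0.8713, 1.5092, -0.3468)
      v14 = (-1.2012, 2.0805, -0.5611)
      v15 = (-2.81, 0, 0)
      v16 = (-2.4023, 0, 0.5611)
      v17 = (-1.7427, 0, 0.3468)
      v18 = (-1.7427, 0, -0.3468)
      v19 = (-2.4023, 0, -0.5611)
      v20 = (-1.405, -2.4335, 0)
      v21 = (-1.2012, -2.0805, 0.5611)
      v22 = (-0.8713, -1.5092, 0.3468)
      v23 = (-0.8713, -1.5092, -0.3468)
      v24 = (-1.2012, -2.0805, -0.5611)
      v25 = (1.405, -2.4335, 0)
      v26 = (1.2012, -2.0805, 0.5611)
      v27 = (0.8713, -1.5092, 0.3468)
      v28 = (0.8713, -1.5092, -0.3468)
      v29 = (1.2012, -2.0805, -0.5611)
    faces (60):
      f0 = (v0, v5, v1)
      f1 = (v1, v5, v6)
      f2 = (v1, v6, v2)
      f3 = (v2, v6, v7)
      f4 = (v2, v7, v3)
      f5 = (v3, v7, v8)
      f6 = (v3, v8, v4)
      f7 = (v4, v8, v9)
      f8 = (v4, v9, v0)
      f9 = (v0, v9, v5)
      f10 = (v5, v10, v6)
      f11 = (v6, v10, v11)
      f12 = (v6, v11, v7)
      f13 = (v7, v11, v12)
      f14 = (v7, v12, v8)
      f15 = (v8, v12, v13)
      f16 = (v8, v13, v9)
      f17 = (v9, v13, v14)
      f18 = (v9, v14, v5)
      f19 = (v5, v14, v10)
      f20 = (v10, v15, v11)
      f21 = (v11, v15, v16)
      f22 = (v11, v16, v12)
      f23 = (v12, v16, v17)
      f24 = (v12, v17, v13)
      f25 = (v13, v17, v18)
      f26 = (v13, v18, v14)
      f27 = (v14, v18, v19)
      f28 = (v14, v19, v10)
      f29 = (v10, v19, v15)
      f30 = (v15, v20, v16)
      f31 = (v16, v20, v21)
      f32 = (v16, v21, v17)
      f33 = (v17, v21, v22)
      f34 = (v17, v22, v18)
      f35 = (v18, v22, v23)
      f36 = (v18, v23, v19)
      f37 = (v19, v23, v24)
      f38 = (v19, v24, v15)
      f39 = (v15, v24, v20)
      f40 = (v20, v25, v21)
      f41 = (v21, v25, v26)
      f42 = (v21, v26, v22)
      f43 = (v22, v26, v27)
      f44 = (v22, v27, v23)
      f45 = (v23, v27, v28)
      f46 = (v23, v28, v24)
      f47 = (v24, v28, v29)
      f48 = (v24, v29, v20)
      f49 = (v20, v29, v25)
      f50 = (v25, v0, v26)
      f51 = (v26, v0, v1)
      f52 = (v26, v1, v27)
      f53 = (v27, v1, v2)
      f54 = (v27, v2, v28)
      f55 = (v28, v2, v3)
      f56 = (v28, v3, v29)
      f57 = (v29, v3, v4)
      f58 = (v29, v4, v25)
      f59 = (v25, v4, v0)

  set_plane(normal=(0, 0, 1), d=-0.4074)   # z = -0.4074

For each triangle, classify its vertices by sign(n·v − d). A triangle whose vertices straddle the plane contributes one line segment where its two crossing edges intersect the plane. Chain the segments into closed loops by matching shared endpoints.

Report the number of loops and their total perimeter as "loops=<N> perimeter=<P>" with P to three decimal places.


loops=2 perimeter=26.659

Straddling triangles (24 of 60):
  (v3,v8,v4) [++-] → (1.30424, 1.08243, -0.4074)–(1.92922, 0, -0.4074)  len=1.2499
  (v4,v8,v9) [-+-] → (1.30424, 1.08243, -0.4074)–(0.96459, 1.67075, -0.4074)  len=0.6793
  (v4,v9,v0) [--+] → (1.64189, 1.5106, -0.4074)–(2.51398, 0, -0.4074)  len=1.7443
  (v0,v9,v5) [+-+] → (1.64189, 1.5106, -0.4074)–(1.25703, 2.1772, -0.4074)  len=0.7697
  (v8,v13,v9) [++-] → (-0.285236, 1.67075, -0.4074)–(0.96459, 1.67075, -0.4074)  len=1.2498
  (v9,v13,v14) [-+-] → (-0.285236, 1.67075, -0.4074)–(-0.96459, 1.67075, -0.4074)  len=0.6794
  (v9,v14,v5) [--+] → (-0.487293, 2.1772, -0.4074)–(1.25703, 2.1772, -0.4074)  len=1.7443
  (v5,v14,v10) [+-+] → (-0.487293, 2.1772, -0.4074)–(-1.25703, 2.1772, -0.4074)  len=0.7697
  (v13,v18,v14) [++-] → (-1.58957, 0.588326, -0.4074)–(-0.96459, 1.67075, -0.4074)  len=1.2499
  (v14,v18,v19) [-+-] → (-1.58957, 0.588326, -0.4074)–(-1.92922, 0, -0.4074)  len=0.6793
  (v14,v19,v10) [--+] → (-2.12911, 0.666599, -0.4074)–(-1.25703, 2.1772, -0.4074)  len=1.7443
  (v10,v19,v15) [+-+] → (-2.12911, 0.666599, -0.4074)–(-2.51398, 0, -0.4074)  len=0.7697
  (v18,v23,v19) [++-] → (-1.30424, -1.08243, -0.4074)–(-1.92922, 0, -0.4074)  len=1.2499
  (v19,v23,v24) [-+-] → (-1.30424, -1.08243, -0.4074)–(-0.96459, -1.67075, -0.4074)  len=0.6793
  (v19,v24,v15) [--+] → (-1.64189, -1.5106, -0.4074)–(-2.51398, 0, -0.4074)  len=1.7443
  (v15,v24,v20) [+-+] → (-1.64189, -1.5106, -0.4074)–(-1.25703, -2.1772, -0.4074)  len=0.7697
  (v23,v28,v24) [++-] → (0.285236, -1.67075, -0.4074)–(-0.96459, -1.67075, -0.4074)  len=1.2498
  (v24,v28,v29) [-+-] → (0.285236, -1.67075, -0.4074)–(0.96459, -1.67075, -0.4074)  len=0.6794
  (v24,v29,v20) [--+] → (0.487293, -2.1772, -0.4074)–(-1.25703, -2.1772, -0.4074)  len=1.7443
  (v20,v29,v25) [+-+] → (0.487293, -2.1772, -0.4074)–(1.25703, -2.1772, -0.4074)  len=0.7697
  (v28,v3,v29) [++-] → (1.58957, -0.588326, -0.4074)–(0.96459, -1.67075, -0.4074)  len=1.2499
  (v29,v3,v4) [-+-] → (1.58957, -0.588326, -0.4074)–(1.92922, 0, -0.4074)  len=0.6793
  (v29,v4,v25) [--+] → (2.12911, -0.666599, -0.4074)–(1.25703, -2.1772, -0.4074)  len=1.7443
  (v25,v4,v0) [+-+] → (2.12911, -0.666599, -0.4074)–(2.51398, 0, -0.4074)  len=0.7697

Chained into 2 loop(s):
  loop 1: 12 segments, perimeter = 11.5753
  loop 2: 12 segments, perimeter = 15.0840
Total perimeter = 26.659


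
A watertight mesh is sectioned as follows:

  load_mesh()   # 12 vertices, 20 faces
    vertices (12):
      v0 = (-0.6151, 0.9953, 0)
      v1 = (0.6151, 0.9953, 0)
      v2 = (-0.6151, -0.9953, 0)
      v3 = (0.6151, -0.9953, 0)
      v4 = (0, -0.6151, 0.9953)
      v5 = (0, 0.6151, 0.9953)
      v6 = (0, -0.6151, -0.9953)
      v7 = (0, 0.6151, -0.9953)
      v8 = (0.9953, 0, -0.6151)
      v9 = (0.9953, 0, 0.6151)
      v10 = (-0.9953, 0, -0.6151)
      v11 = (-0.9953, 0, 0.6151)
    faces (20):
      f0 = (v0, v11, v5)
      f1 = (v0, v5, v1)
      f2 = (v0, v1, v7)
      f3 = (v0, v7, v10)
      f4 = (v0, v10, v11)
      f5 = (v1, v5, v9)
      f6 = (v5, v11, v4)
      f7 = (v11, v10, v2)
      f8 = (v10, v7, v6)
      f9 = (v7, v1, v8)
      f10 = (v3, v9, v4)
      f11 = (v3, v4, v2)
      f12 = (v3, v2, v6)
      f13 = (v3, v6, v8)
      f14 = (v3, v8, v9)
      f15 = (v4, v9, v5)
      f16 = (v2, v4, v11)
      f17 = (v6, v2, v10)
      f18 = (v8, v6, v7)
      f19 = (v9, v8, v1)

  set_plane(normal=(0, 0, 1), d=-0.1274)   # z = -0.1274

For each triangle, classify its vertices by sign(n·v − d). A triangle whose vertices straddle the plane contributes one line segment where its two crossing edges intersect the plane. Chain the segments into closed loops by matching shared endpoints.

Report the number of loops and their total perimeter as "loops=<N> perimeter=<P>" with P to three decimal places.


loops=1 perimeter=6.415

Straddling triangles (10 of 20):
  (v0,v1,v7) [++-] → (0.536366, 0.946634, -0.1274)–(-0.536366, 0.946634, -0.1274)  len=1.0727
  (v0,v7,v10) [+--] → (-0.536366, 0.946634, -0.1274)–(-0.693847, 0.789153, -0.1274)  len=0.2227
  (v0,v10,v11) [+-+] → (-0.693847, 0.789153, -0.1274)–(-0.9953, 0, -0.1274)  len=0.8448
  (v11,v10,v2) [+-+] → (-0.9953, 0, -0.1274)–(-0.693847, -0.789153, -0.1274)  len=0.8448
  (v7,v1,v8) [-+-] → (0.536366, 0.946634, -0.1274)–(0.693847, 0.789153, -0.1274)  len=0.2227
  (v3,v2,v6) [++-] → (-0.536366, -0.946634, -0.1274)–(0.536366, -0.946634, -0.1274)  len=1.0727
  (v3,v6,v8) [+--] → (0.536366, -0.946634, -0.1274)–(0.693847, -0.789153, -0.1274)  len=0.2227
  (v3,v8,v9) [+-+] → (0.693847, -0.789153, -0.1274)–(0.9953, 0, -0.1274)  len=0.8448
  (v6,v2,v10) [-+-] → (-0.536366, -0.946634, -0.1274)–(-0.693847, -0.789153, -0.1274)  len=0.2227
  (v9,v8,v1) [+-+] → (0.9953, 0, -0.1274)–(0.693847, 0.789153, -0.1274)  len=0.8448

Chained into 1 loop(s):
  loop 1: 10 segments, perimeter = 6.4154
Total perimeter = 6.415


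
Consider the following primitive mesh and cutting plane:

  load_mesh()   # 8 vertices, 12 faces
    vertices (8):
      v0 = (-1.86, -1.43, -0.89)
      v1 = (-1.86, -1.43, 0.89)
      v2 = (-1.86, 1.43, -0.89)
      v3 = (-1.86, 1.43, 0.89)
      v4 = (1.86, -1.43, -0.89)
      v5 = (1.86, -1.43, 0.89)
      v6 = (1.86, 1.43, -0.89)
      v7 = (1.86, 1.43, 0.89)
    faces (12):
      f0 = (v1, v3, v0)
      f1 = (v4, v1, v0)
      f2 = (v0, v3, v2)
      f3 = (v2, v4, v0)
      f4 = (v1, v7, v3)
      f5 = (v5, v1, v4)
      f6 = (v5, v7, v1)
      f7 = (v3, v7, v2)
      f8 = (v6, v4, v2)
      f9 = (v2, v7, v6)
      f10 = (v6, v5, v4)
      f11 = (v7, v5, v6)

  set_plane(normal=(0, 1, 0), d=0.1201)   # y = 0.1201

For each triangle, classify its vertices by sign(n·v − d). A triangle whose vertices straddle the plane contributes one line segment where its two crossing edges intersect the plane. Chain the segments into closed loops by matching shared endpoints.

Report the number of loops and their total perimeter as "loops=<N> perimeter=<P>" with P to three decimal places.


Straddling triangles (8 of 12):
  (v1,v3,v0) [-+-] → (-1.86, 0.1201, 0.89)–(-1.86, 0.1201, 0.0747476)  len=0.8153
  (v0,v3,v2) [-++] → (-1.86, 0.1201, 0.0747476)–(-1.86, 0.1201, -0.89)  len=0.9647
  (v2,v4,v0) [+--] → (-0.156214, 0.1201, -0.89)–(-1.86, 0.1201, -0.89)  len=1.7038
  (v1,v7,v3) [-++] → (0.156214, 0.1201, 0.89)–(-1.86, 0.1201, 0.89)  len=2.0162
  (v5,v7,v1) [-+-] → (1.86, 0.1201, 0.89)–(0.156214, 0.1201, 0.89)  len=1.7038
  (v6,v4,v2) [+-+] → (1.86, 0.1201, -0.89)–(-0.156214, 0.1201, -0.89)  len=2.0162
  (v6,v5,v4) [+--] → (1.86, 0.1201, -0.0747476)–(1.86, 0.1201, -0.89)  len=0.8153
  (v7,v5,v6) [+-+] → (1.86, 0.1201, 0.89)–(1.86, 0.1201, -0.0747476)  len=0.9647

Chained into 1 loop(s):
  loop 1: 8 segments, perimeter = 11.0000
Total perimeter = 11.000

loops=1 perimeter=11.000


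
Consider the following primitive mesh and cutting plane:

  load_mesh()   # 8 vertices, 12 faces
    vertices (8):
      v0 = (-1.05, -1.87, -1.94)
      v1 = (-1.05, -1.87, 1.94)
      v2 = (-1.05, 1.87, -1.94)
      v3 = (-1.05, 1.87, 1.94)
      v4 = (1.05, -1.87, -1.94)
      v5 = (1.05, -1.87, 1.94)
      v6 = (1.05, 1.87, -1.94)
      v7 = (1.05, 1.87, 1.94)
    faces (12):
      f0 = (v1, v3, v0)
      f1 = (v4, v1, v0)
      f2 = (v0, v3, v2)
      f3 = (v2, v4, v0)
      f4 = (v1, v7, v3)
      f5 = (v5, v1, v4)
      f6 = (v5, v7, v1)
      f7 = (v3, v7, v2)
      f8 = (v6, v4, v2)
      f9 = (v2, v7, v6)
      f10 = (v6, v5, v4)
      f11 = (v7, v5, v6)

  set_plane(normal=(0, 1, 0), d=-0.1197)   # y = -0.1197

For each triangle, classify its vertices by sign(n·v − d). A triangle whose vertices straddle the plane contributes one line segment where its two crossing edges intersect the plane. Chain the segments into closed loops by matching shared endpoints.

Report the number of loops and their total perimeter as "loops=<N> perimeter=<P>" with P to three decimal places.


loops=1 perimeter=11.960

Straddling triangles (8 of 12):
  (v1,v3,v0) [-+-] → (-1.05, -0.1197, 1.94)–(-1.05, -0.1197, -0.124181)  len=2.0642
  (v0,v3,v2) [-++] → (-1.05, -0.1197, -0.124181)–(-1.05, -0.1197, -1.94)  len=1.8158
  (v2,v4,v0) [+--] → (0.0672112, -0.1197, -1.94)–(-1.05, -0.1197, -1.94)  len=1.1172
  (v1,v7,v3) [-++] → (-0.0672112, -0.1197, 1.94)–(-1.05, -0.1197, 1.94)  len=0.9828
  (v5,v7,v1) [-+-] → (1.05, -0.1197, 1.94)–(-0.0672112, -0.1197, 1.94)  len=1.1172
  (v6,v4,v2) [+-+] → (1.05, -0.1197, -1.94)–(0.0672112, -0.1197, -1.94)  len=0.9828
  (v6,v5,v4) [+--] → (1.05, -0.1197, 0.124181)–(1.05, -0.1197, -1.94)  len=2.0642
  (v7,v5,v6) [+-+] → (1.05, -0.1197, 1.94)–(1.05, -0.1197, 0.124181)  len=1.8158

Chained into 1 loop(s):
  loop 1: 8 segments, perimeter = 11.9600
Total perimeter = 11.960


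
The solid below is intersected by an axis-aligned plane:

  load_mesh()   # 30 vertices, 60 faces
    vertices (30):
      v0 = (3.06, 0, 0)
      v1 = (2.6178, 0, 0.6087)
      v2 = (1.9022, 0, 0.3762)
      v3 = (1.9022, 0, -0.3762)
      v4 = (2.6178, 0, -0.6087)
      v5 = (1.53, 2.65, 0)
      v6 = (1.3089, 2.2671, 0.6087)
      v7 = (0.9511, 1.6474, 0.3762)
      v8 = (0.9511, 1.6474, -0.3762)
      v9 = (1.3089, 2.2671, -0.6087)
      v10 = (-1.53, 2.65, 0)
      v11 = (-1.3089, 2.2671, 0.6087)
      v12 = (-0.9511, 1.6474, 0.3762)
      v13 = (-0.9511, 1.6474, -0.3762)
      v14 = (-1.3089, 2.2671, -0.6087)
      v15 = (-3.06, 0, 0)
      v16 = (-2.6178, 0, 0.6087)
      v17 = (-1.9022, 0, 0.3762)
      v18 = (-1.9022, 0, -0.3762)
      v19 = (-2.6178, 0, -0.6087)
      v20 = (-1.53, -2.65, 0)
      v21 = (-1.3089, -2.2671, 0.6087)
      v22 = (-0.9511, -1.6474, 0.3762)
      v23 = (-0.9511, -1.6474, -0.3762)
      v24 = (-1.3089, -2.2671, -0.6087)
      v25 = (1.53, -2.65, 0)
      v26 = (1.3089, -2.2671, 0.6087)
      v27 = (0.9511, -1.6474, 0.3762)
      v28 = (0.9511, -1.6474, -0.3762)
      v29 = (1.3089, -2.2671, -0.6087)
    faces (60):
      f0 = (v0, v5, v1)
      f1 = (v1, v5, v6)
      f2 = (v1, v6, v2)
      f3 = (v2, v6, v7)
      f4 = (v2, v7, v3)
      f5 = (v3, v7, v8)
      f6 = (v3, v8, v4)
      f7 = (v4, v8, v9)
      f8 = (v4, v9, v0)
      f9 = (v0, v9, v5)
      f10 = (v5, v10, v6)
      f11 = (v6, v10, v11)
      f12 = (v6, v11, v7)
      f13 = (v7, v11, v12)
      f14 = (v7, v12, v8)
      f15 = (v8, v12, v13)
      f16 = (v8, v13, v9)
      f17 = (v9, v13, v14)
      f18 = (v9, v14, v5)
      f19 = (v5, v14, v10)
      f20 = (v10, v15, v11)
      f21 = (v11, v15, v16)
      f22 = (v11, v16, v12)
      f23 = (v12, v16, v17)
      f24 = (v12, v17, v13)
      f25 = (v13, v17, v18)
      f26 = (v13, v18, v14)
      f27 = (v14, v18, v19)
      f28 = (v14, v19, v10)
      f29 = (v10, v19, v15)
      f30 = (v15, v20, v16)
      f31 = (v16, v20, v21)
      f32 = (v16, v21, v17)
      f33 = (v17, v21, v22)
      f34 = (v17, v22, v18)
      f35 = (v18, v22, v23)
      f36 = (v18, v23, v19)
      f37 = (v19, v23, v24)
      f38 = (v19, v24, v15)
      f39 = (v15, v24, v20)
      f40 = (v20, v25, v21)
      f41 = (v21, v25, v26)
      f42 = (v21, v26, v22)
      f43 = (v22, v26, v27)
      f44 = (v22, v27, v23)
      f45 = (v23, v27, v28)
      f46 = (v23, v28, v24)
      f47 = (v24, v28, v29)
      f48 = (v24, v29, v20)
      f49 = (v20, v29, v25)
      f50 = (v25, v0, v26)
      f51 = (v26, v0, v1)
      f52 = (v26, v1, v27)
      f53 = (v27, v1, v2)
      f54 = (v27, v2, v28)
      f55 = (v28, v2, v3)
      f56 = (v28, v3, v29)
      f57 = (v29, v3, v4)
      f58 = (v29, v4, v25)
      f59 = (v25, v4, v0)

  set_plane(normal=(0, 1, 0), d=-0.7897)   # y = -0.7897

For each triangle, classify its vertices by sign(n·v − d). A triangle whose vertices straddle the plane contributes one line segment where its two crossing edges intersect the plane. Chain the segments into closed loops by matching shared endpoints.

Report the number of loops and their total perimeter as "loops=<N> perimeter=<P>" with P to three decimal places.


Straddling triangles (20 of 60):
  (v15,v20,v16) [+-+] → (-2.60406, -0.7897, 0)–(-2.29364, -0.7897, 0.427307)  len=0.5282
  (v16,v20,v21) [+--] → (-2.29364, -0.7897, 0.427307)–(-2.16187, -0.7897, 0.6087)  len=0.2242
  (v16,v21,v17) [+-+] → (-2.16187, -0.7897, 0.6087)–(-1.69554, -0.7897, 0.457187)  len=0.4903
  (v17,v21,v22) [+--] → (-1.69554, -0.7897, 0.457187)–(-1.44628, -0.7897, 0.3762)  len=0.2621
  (v17,v22,v18) [+-+] → (-1.44628, -0.7897, 0.3762)–(-1.44628, -0.7897, -0.0155285)  len=0.3917
  (v18,v22,v23) [+--] → (-1.44628, -0.7897, -0.0155285)–(-1.44628, -0.7897, -0.3762)  len=0.3607
  (v18,v23,v19) [+-+] → (-1.44628, -0.7897, -0.3762)–(-1.81885, -0.7897, -0.497248)  len=0.3917
  (v19,v23,v24) [+--] → (-1.81885, -0.7897, -0.497248)–(-2.16187, -0.7897, -0.6087)  len=0.3607
  (v19,v24,v15) [+-+] → (-2.16187, -0.7897, -0.6087)–(-2.45004, -0.7897, -0.212029)  len=0.4903
  (v15,v24,v20) [+--] → (-2.45004, -0.7897, -0.212029)–(-2.60406, -0.7897, 0)  len=0.2621
  (v25,v0,v26) [-+-] → (2.60406, -0.7897, 0)–(2.45004, -0.7897, 0.212029)  len=0.2621
  (v26,v0,v1) [-++] → (2.45004, -0.7897, 0.212029)–(2.16187, -0.7897, 0.6087)  len=0.4903
  (v26,v1,v27) [-+-] → (2.16187, -0.7897, 0.6087)–(1.81885, -0.7897, 0.497248)  len=0.3607
  (v27,v1,v2) [-++] → (1.81885, -0.7897, 0.497248)–(1.44628, -0.7897, 0.3762)  len=0.3917
  (v27,v2,v28) [-+-] → (1.44628, -0.7897, 0.3762)–(1.44628, -0.7897, 0.0155285)  len=0.3607
  (v28,v2,v3) [-++] → (1.44628, -0.7897, 0.0155285)–(1.44628, -0.7897, -0.3762)  len=0.3917
  (v28,v3,v29) [-+-] → (1.44628, -0.7897, -0.3762)–(1.69554, -0.7897, -0.457187)  len=0.2621
  (v29,v3,v4) [-++] → (1.69554, -0.7897, -0.457187)–(2.16187, -0.7897, -0.6087)  len=0.4903
  (v29,v4,v25) [-+-] → (2.16187, -0.7897, -0.6087)–(2.29364, -0.7897, -0.427307)  len=0.2242
  (v25,v4,v0) [-++] → (2.29364, -0.7897, -0.427307)–(2.60406, -0.7897, 0)  len=0.5282

Chained into 2 loop(s):
  loop 1: 10 segments, perimeter = 3.7620
  loop 2: 10 segments, perimeter = 3.7620
Total perimeter = 7.524

loops=2 perimeter=7.524


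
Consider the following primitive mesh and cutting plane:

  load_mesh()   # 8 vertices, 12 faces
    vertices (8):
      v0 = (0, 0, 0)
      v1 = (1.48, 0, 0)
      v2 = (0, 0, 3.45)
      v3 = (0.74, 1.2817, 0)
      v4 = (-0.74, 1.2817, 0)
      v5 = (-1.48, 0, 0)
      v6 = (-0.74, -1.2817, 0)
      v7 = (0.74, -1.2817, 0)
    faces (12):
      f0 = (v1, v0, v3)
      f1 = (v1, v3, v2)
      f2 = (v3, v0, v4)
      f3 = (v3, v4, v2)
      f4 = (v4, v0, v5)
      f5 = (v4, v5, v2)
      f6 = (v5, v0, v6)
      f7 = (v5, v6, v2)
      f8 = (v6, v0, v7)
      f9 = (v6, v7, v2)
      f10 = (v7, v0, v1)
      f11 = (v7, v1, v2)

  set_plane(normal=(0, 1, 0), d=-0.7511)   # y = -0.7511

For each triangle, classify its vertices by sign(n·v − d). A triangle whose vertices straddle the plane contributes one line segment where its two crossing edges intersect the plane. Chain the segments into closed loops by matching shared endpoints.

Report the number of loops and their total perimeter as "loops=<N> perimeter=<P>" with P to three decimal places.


loops=1 perimeter=6.068

Straddling triangles (6 of 12):
  (v5,v0,v6) [++-] → (-0.433654, -0.7511, 0)–(-1.04635, -0.7511, 0)  len=0.6127
  (v5,v6,v2) [+-+] → (-1.04635, -0.7511, 0)–(-0.433654, -0.7511, 1.42824)  len=1.5541
  (v6,v0,v7) [-+-] → (-0.433654, -0.7511, 0)–(0.433654, -0.7511, 0)  len=0.8673
  (v6,v7,v2) [--+] → (0.433654, -0.7511, 1.42824)–(-0.433654, -0.7511, 1.42824)  len=0.8673
  (v7,v0,v1) [-++] → (0.433654, -0.7511, 0)–(1.04635, -0.7511, 0)  len=0.6127
  (v7,v1,v2) [-++] → (1.04635, -0.7511, 0)–(0.433654, -0.7511, 1.42824)  len=1.5541

Chained into 1 loop(s):
  loop 1: 6 segments, perimeter = 6.0682
Total perimeter = 6.068


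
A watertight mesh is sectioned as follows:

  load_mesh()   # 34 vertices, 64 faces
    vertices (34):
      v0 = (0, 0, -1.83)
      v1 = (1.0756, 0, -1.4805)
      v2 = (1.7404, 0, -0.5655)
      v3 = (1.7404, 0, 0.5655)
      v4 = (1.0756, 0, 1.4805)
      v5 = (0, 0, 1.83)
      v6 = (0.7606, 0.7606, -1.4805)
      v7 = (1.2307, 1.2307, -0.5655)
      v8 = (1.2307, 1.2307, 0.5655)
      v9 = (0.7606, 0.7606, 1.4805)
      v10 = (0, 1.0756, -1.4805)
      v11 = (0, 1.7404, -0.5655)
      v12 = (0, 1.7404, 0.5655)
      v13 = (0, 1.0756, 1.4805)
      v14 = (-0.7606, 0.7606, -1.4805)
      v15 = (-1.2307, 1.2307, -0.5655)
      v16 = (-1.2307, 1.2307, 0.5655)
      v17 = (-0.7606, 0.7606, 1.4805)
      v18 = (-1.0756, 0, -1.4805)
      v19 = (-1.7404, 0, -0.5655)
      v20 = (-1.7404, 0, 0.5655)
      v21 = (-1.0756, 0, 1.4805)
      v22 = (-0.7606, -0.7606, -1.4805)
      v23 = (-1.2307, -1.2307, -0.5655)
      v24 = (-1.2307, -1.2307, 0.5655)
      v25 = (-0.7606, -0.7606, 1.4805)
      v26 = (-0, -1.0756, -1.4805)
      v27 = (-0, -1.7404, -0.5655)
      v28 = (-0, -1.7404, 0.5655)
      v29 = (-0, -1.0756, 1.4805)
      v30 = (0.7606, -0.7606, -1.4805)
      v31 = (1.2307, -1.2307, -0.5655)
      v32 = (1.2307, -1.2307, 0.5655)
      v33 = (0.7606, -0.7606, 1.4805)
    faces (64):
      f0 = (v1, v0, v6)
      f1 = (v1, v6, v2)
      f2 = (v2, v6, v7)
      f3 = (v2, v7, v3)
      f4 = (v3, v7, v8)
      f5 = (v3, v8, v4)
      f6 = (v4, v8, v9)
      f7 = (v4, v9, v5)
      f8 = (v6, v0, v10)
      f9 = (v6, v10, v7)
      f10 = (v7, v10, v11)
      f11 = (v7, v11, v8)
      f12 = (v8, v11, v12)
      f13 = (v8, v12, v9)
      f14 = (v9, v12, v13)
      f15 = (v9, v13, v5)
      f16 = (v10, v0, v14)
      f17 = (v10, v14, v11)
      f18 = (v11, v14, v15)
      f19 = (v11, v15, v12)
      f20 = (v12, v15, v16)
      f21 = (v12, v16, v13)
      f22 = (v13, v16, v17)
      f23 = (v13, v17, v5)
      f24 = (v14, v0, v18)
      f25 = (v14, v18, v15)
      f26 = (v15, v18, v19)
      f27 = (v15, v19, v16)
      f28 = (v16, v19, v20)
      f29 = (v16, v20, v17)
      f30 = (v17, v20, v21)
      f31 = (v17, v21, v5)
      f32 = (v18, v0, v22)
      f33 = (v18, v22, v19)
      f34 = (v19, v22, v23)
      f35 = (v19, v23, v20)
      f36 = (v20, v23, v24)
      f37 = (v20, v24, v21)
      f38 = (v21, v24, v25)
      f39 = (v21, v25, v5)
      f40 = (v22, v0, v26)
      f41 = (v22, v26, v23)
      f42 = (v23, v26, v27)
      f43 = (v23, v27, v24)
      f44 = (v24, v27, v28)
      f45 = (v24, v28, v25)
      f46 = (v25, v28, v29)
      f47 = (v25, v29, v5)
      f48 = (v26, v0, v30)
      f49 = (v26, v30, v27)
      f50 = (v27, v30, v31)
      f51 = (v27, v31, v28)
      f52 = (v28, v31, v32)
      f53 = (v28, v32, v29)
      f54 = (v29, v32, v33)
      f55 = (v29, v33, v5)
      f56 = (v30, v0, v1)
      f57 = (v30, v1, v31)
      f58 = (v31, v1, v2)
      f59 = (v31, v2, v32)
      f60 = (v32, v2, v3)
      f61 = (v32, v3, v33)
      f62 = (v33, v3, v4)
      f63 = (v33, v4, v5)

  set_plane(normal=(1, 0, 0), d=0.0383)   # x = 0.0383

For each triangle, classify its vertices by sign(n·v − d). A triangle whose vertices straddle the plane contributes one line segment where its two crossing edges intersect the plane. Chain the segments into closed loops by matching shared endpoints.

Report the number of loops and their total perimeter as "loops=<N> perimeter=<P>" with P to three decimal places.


Straddling triangles (20 of 64):
  (v1,v0,v6) [+-+] → (0.0383, 0, -1.81755)–(0.0383, 0.0383, -1.8124)  len=0.0386
  (v4,v9,v5) [++-] → (0.0383, 0.0383, 1.8124)–(0.0383, 0, 1.81755)  len=0.0386
  (v6,v0,v10) [+--] → (0.0383, 0.0383, -1.8124)–(0.0383, 1.05974, -1.4805)  len=1.0740
  (v6,v10,v7) [+-+] → (0.0383, 1.05974, -1.4805)–(0.0383, 1.08043, -1.45202)  len=0.0352
  (v7,v10,v11) [+--] → (0.0383, 1.08043, -1.45202)–(0.0383, 1.72454, -0.5655)  len=1.0958
  (v7,v11,v8) [+-+] → (0.0383, 1.72454, -0.5655)–(0.0383, 1.72454, -0.530303)  len=0.0352
  (v8,v11,v12) [+--] → (0.0383, 1.72454, -0.530303)–(0.0383, 1.72454, 0.5655)  len=1.0958
  (v8,v12,v9) [+-+] → (0.0383, 1.72454, 0.5655)–(0.0383, 1.69106, 0.611575)  len=0.0570
  (v9,v12,v13) [+--] → (0.0383, 1.69106, 0.611575)–(0.0383, 1.05974, 1.4805)  len=1.0741
  (v9,v13,v5) [+--] → (0.0383, 1.05974, 1.4805)–(0.0383, 0.0383, 1.8124)  len=1.0740
  (v26,v0,v30) [--+] → (0.0383, -0.0383, -1.8124)–(0.0383, -1.05974, -1.4805)  len=1.0740
  (v26,v30,v27) [-+-] → (0.0383, -1.05974, -1.4805)–(0.0383, -1.69106, -0.611575)  len=1.0741
  (v27,v30,v31) [-++] → (0.0383, -1.69106, -0.611575)–(0.0383, -1.72454, -0.5655)  len=0.0570
  (v27,v31,v28) [-+-] → (0.0383, -1.72454, -0.5655)–(0.0383, -1.72454, 0.530303)  len=1.0958
  (v28,v31,v32) [-++] → (0.0383, -1.72454, 0.530303)–(0.0383, -1.72454, 0.5655)  len=0.0352
  (v28,v32,v29) [-+-] → (0.0383, -1.72454, 0.5655)–(0.0383, -1.08043, 1.45202)  len=1.0958
  (v29,v32,v33) [-++] → (0.0383, -1.08043, 1.45202)–(0.0383, -1.05974, 1.4805)  len=0.0352
  (v29,v33,v5) [-+-] → (0.0383, -1.05974, 1.4805)–(0.0383, -0.0383, 1.8124)  len=1.0740
  (v30,v0,v1) [+-+] → (0.0383, -0.0383, -1.8124)–(0.0383, 0, -1.81755)  len=0.0386
  (v33,v4,v5) [++-] → (0.0383, 0, 1.81755)–(0.0383, -0.0383, 1.8124)  len=0.0386

Chained into 1 loop(s):
  loop 1: 20 segments, perimeter = 11.2367
Total perimeter = 11.237

loops=1 perimeter=11.237
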